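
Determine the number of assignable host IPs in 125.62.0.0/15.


Host bits = 32 - 15 = 17
Total addresses = 2^17 = 131072
Usable = total - 2 (network and broadcast)
Usable hosts: 131070


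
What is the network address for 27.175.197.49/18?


IP:   00011011.10101111.11000101.00110001
Mask: 11111111.11111111.11000000.00000000
AND operation:
Net:  00011011.10101111.11000000.00000000
Network: 27.175.192.0/18


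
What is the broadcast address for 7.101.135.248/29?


Network: 7.101.135.248/29
Host bits = 3
Set all host bits to 1:
Broadcast: 7.101.135.255


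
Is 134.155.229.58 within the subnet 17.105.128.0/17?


Subnet network: 17.105.128.0
Test IP AND mask: 134.155.128.0
No, 134.155.229.58 is not in 17.105.128.0/17


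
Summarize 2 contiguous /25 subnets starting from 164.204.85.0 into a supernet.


Original prefix: /25
Number of subnets: 2 = 2^1
New prefix = 25 - 1 = 24
Supernet: 164.204.85.0/24


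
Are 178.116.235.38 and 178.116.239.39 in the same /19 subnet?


Mask: 255.255.224.0
178.116.235.38 AND mask = 178.116.224.0
178.116.239.39 AND mask = 178.116.224.0
Yes, same subnet (178.116.224.0)


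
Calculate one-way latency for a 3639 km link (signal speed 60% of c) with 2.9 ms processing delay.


Speed = 0.6 * 3e5 km/s = 180000 km/s
Propagation delay = 3639 / 180000 = 0.0202 s = 20.2167 ms
Processing delay = 2.9 ms
Total one-way latency = 23.1167 ms


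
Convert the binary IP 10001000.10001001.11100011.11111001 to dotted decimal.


10001000 = 136
10001001 = 137
11100011 = 227
11111001 = 249
IP: 136.137.227.249


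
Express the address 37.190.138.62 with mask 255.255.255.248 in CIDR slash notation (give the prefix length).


Binary: 11111111.11111111.11111111.11111000
Count leading 1s
Prefix: /29


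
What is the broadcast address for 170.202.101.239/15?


Network: 170.202.0.0/15
Host bits = 17
Set all host bits to 1:
Broadcast: 170.203.255.255


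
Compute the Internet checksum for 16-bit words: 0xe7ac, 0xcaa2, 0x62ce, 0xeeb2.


Sum all words (with carry folding):
+ 0xe7ac = 0xe7ac
+ 0xcaa2 = 0xb24f
+ 0x62ce = 0x151e
+ 0xeeb2 = 0x03d1
One's complement: ~0x03d1
Checksum = 0xfc2e


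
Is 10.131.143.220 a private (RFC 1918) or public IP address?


RFC 1918 private ranges:
  10.0.0.0/8 (10.0.0.0 - 10.255.255.255)
  172.16.0.0/12 (172.16.0.0 - 172.31.255.255)
  192.168.0.0/16 (192.168.0.0 - 192.168.255.255)
Private (in 10.0.0.0/8)


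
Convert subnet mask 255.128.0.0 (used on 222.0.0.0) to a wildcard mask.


Subnet mask: 255.128.0.0
Wildcard = 255.255.255.255 - subnet mask
255 - 255 = 0
255 - 128 = 127
255 - 0 = 255
255 - 0 = 255
Wildcard: 0.127.255.255


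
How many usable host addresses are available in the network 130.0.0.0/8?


Host bits = 32 - 8 = 24
Total addresses = 2^24 = 16777216
Usable = total - 2 (network and broadcast)
Usable hosts: 16777214


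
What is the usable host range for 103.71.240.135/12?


Network: 103.64.0.0
Broadcast: 103.79.255.255
First usable = network + 1
Last usable = broadcast - 1
Range: 103.64.0.1 to 103.79.255.254


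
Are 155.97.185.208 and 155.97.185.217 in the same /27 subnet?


Mask: 255.255.255.224
155.97.185.208 AND mask = 155.97.185.192
155.97.185.217 AND mask = 155.97.185.192
Yes, same subnet (155.97.185.192)


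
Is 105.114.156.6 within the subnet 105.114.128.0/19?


Subnet network: 105.114.128.0
Test IP AND mask: 105.114.128.0
Yes, 105.114.156.6 is in 105.114.128.0/19


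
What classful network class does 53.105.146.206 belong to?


First octet: 53
Binary: 00110101
0xxxxxxx -> Class A (1-126)
Class A, default mask 255.0.0.0 (/8)


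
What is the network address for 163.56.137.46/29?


IP:   10100011.00111000.10001001.00101110
Mask: 11111111.11111111.11111111.11111000
AND operation:
Net:  10100011.00111000.10001001.00101000
Network: 163.56.137.40/29


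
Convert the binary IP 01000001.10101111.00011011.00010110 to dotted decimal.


01000001 = 65
10101111 = 175
00011011 = 27
00010110 = 22
IP: 65.175.27.22


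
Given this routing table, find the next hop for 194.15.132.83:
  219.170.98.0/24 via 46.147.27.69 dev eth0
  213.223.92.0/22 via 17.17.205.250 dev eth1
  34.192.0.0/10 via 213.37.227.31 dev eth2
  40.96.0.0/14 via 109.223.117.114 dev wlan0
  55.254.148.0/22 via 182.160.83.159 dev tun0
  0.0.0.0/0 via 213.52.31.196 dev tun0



Longest prefix match for 194.15.132.83:
  /24 219.170.98.0: no
  /22 213.223.92.0: no
  /10 34.192.0.0: no
  /14 40.96.0.0: no
  /22 55.254.148.0: no
  /0 0.0.0.0: MATCH
Selected: next-hop 213.52.31.196 via tun0 (matched /0)


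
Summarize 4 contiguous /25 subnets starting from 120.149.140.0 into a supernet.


Original prefix: /25
Number of subnets: 4 = 2^2
New prefix = 25 - 2 = 23
Supernet: 120.149.140.0/23


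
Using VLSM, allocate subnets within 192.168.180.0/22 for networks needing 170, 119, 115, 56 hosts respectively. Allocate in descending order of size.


170 hosts -> /24 (254 usable): 192.168.180.0/24
119 hosts -> /25 (126 usable): 192.168.181.0/25
115 hosts -> /25 (126 usable): 192.168.181.128/25
56 hosts -> /26 (62 usable): 192.168.182.0/26
Allocation: 192.168.180.0/24 (170 hosts, 254 usable); 192.168.181.0/25 (119 hosts, 126 usable); 192.168.181.128/25 (115 hosts, 126 usable); 192.168.182.0/26 (56 hosts, 62 usable)


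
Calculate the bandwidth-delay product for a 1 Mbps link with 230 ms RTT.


BDP = bandwidth * RTT
= 1 Mbps * 230 ms
= 1 * 1e6 * 230 / 1000 bits
= 230000 bits
= 28750 bytes
= 28.0762 KB
BDP = 230000 bits (28750 bytes)


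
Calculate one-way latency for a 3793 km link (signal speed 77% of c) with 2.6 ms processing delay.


Speed = 0.77 * 3e5 km/s = 231000 km/s
Propagation delay = 3793 / 231000 = 0.0164 s = 16.4199 ms
Processing delay = 2.6 ms
Total one-way latency = 19.0199 ms


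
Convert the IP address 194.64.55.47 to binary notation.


194 = 11000010
64 = 01000000
55 = 00110111
47 = 00101111
Binary: 11000010.01000000.00110111.00101111


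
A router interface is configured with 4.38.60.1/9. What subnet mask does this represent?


/9 means 9 network bits, 23 host bits
Binary: 11111111100000000000000000000000
Mask: 255.128.0.0


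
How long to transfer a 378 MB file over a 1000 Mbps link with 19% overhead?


Effective throughput = 1000 * (1 - 19/100) = 810 Mbps
File size in Mb = 378 * 8 = 3024 Mb
Time = 3024 / 810
Time = 3.7333 seconds


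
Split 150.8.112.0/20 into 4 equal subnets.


New prefix = 20 + 2 = 22
Each subnet has 1024 addresses
  150.8.112.0/22
  150.8.116.0/22
  150.8.120.0/22
  150.8.124.0/22
Subnets: 150.8.112.0/22, 150.8.116.0/22, 150.8.120.0/22, 150.8.124.0/22


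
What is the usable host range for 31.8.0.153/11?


Network: 31.0.0.0
Broadcast: 31.31.255.255
First usable = network + 1
Last usable = broadcast - 1
Range: 31.0.0.1 to 31.31.255.254


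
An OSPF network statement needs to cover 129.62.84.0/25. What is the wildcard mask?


Subnet mask: 255.255.255.128
Wildcard = 255.255.255.255 - subnet mask
255 - 255 = 0
255 - 255 = 0
255 - 255 = 0
255 - 128 = 127
Wildcard: 0.0.0.127


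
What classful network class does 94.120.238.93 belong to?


First octet: 94
Binary: 01011110
0xxxxxxx -> Class A (1-126)
Class A, default mask 255.0.0.0 (/8)


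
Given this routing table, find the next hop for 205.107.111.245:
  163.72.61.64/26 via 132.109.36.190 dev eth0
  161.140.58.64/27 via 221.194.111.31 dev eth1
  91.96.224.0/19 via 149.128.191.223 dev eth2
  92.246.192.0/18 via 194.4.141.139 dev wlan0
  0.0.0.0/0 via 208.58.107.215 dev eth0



Longest prefix match for 205.107.111.245:
  /26 163.72.61.64: no
  /27 161.140.58.64: no
  /19 91.96.224.0: no
  /18 92.246.192.0: no
  /0 0.0.0.0: MATCH
Selected: next-hop 208.58.107.215 via eth0 (matched /0)


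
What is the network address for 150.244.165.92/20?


IP:   10010110.11110100.10100101.01011100
Mask: 11111111.11111111.11110000.00000000
AND operation:
Net:  10010110.11110100.10100000.00000000
Network: 150.244.160.0/20


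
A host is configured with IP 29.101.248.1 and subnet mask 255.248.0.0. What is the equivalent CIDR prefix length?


Binary: 11111111.11111000.00000000.00000000
Count leading 1s
Prefix: /13


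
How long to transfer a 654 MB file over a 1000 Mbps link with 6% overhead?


Effective throughput = 1000 * (1 - 6/100) = 940 Mbps
File size in Mb = 654 * 8 = 5232 Mb
Time = 5232 / 940
Time = 5.566 seconds


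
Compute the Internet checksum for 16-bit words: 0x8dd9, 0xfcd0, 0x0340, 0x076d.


Sum all words (with carry folding):
+ 0x8dd9 = 0x8dd9
+ 0xfcd0 = 0x8aaa
+ 0x0340 = 0x8dea
+ 0x076d = 0x9557
One's complement: ~0x9557
Checksum = 0x6aa8


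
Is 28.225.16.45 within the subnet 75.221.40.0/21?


Subnet network: 75.221.40.0
Test IP AND mask: 28.225.16.0
No, 28.225.16.45 is not in 75.221.40.0/21


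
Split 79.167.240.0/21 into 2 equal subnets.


New prefix = 21 + 1 = 22
Each subnet has 1024 addresses
  79.167.240.0/22
  79.167.244.0/22
Subnets: 79.167.240.0/22, 79.167.244.0/22


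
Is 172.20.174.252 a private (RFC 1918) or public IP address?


RFC 1918 private ranges:
  10.0.0.0/8 (10.0.0.0 - 10.255.255.255)
  172.16.0.0/12 (172.16.0.0 - 172.31.255.255)
  192.168.0.0/16 (192.168.0.0 - 192.168.255.255)
Private (in 172.16.0.0/12)


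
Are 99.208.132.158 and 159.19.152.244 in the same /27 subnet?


Mask: 255.255.255.224
99.208.132.158 AND mask = 99.208.132.128
159.19.152.244 AND mask = 159.19.152.224
No, different subnets (99.208.132.128 vs 159.19.152.224)


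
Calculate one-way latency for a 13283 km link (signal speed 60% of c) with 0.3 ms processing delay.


Speed = 0.6 * 3e5 km/s = 180000 km/s
Propagation delay = 13283 / 180000 = 0.0738 s = 73.7944 ms
Processing delay = 0.3 ms
Total one-way latency = 74.0944 ms


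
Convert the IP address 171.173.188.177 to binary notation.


171 = 10101011
173 = 10101101
188 = 10111100
177 = 10110001
Binary: 10101011.10101101.10111100.10110001


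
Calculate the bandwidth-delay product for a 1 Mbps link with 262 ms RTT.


BDP = bandwidth * RTT
= 1 Mbps * 262 ms
= 1 * 1e6 * 262 / 1000 bits
= 262000 bits
= 32750 bytes
= 31.9824 KB
BDP = 262000 bits (32750 bytes)


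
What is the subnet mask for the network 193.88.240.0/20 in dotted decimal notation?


/20 means 20 network bits, 12 host bits
Binary: 11111111111111111111000000000000
Mask: 255.255.240.0


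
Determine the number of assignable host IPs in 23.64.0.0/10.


Host bits = 32 - 10 = 22
Total addresses = 2^22 = 4194304
Usable = total - 2 (network and broadcast)
Usable hosts: 4194302


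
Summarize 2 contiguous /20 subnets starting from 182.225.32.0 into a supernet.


Original prefix: /20
Number of subnets: 2 = 2^1
New prefix = 20 - 1 = 19
Supernet: 182.225.32.0/19


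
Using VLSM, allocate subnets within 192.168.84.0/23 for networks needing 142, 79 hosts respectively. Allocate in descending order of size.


142 hosts -> /24 (254 usable): 192.168.84.0/24
79 hosts -> /25 (126 usable): 192.168.85.0/25
Allocation: 192.168.84.0/24 (142 hosts, 254 usable); 192.168.85.0/25 (79 hosts, 126 usable)


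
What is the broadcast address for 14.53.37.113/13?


Network: 14.48.0.0/13
Host bits = 19
Set all host bits to 1:
Broadcast: 14.55.255.255


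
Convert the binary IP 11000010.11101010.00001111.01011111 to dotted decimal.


11000010 = 194
11101010 = 234
00001111 = 15
01011111 = 95
IP: 194.234.15.95


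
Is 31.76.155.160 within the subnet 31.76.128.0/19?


Subnet network: 31.76.128.0
Test IP AND mask: 31.76.128.0
Yes, 31.76.155.160 is in 31.76.128.0/19


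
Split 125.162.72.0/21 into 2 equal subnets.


New prefix = 21 + 1 = 22
Each subnet has 1024 addresses
  125.162.72.0/22
  125.162.76.0/22
Subnets: 125.162.72.0/22, 125.162.76.0/22


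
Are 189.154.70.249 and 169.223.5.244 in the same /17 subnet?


Mask: 255.255.128.0
189.154.70.249 AND mask = 189.154.0.0
169.223.5.244 AND mask = 169.223.0.0
No, different subnets (189.154.0.0 vs 169.223.0.0)


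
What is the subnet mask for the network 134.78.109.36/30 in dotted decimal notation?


/30 means 30 network bits, 2 host bits
Binary: 11111111111111111111111111111100
Mask: 255.255.255.252


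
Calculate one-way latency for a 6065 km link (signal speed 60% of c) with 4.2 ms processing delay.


Speed = 0.6 * 3e5 km/s = 180000 km/s
Propagation delay = 6065 / 180000 = 0.0337 s = 33.6944 ms
Processing delay = 4.2 ms
Total one-way latency = 37.8944 ms


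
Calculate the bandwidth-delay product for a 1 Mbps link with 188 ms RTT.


BDP = bandwidth * RTT
= 1 Mbps * 188 ms
= 1 * 1e6 * 188 / 1000 bits
= 188000 bits
= 23500 bytes
= 22.9492 KB
BDP = 188000 bits (23500 bytes)


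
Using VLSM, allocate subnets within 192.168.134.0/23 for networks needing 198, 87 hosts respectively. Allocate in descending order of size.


198 hosts -> /24 (254 usable): 192.168.134.0/24
87 hosts -> /25 (126 usable): 192.168.135.0/25
Allocation: 192.168.134.0/24 (198 hosts, 254 usable); 192.168.135.0/25 (87 hosts, 126 usable)


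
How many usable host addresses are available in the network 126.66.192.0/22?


Host bits = 32 - 22 = 10
Total addresses = 2^10 = 1024
Usable = total - 2 (network and broadcast)
Usable hosts: 1022


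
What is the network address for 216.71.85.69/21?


IP:   11011000.01000111.01010101.01000101
Mask: 11111111.11111111.11111000.00000000
AND operation:
Net:  11011000.01000111.01010000.00000000
Network: 216.71.80.0/21


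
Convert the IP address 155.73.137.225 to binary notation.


155 = 10011011
73 = 01001001
137 = 10001001
225 = 11100001
Binary: 10011011.01001001.10001001.11100001


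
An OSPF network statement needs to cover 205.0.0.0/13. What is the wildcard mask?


Subnet mask: 255.248.0.0
Wildcard = 255.255.255.255 - subnet mask
255 - 255 = 0
255 - 248 = 7
255 - 0 = 255
255 - 0 = 255
Wildcard: 0.7.255.255


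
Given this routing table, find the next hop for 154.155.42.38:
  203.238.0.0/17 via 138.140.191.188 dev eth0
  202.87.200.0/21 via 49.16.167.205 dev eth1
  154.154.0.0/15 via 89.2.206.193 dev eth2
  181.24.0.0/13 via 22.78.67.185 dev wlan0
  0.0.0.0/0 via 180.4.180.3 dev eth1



Longest prefix match for 154.155.42.38:
  /17 203.238.0.0: no
  /21 202.87.200.0: no
  /15 154.154.0.0: MATCH
  /13 181.24.0.0: no
  /0 0.0.0.0: MATCH
Selected: next-hop 89.2.206.193 via eth2 (matched /15)


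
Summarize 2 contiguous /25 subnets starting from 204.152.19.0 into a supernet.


Original prefix: /25
Number of subnets: 2 = 2^1
New prefix = 25 - 1 = 24
Supernet: 204.152.19.0/24


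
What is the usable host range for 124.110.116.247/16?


Network: 124.110.0.0
Broadcast: 124.110.255.255
First usable = network + 1
Last usable = broadcast - 1
Range: 124.110.0.1 to 124.110.255.254


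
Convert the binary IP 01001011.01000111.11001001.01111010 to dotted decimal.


01001011 = 75
01000111 = 71
11001001 = 201
01111010 = 122
IP: 75.71.201.122


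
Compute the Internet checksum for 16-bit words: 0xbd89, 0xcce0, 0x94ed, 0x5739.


Sum all words (with carry folding):
+ 0xbd89 = 0xbd89
+ 0xcce0 = 0x8a6a
+ 0x94ed = 0x1f58
+ 0x5739 = 0x7691
One's complement: ~0x7691
Checksum = 0x896e


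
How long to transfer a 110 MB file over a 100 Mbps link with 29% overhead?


Effective throughput = 100 * (1 - 29/100) = 71 Mbps
File size in Mb = 110 * 8 = 880 Mb
Time = 880 / 71
Time = 12.3944 seconds


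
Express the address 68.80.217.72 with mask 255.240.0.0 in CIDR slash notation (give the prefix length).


Binary: 11111111.11110000.00000000.00000000
Count leading 1s
Prefix: /12


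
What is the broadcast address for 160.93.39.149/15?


Network: 160.92.0.0/15
Host bits = 17
Set all host bits to 1:
Broadcast: 160.93.255.255


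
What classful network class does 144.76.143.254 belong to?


First octet: 144
Binary: 10010000
10xxxxxx -> Class B (128-191)
Class B, default mask 255.255.0.0 (/16)


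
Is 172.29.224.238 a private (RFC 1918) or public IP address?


RFC 1918 private ranges:
  10.0.0.0/8 (10.0.0.0 - 10.255.255.255)
  172.16.0.0/12 (172.16.0.0 - 172.31.255.255)
  192.168.0.0/16 (192.168.0.0 - 192.168.255.255)
Private (in 172.16.0.0/12)


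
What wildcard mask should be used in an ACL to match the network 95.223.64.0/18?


Subnet mask: 255.255.192.0
Wildcard = 255.255.255.255 - subnet mask
255 - 255 = 0
255 - 255 = 0
255 - 192 = 63
255 - 0 = 255
Wildcard: 0.0.63.255


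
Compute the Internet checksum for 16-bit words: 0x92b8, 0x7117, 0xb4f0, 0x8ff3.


Sum all words (with carry folding):
+ 0x92b8 = 0x92b8
+ 0x7117 = 0x03d0
+ 0xb4f0 = 0xb8c0
+ 0x8ff3 = 0x48b4
One's complement: ~0x48b4
Checksum = 0xb74b


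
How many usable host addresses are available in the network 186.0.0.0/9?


Host bits = 32 - 9 = 23
Total addresses = 2^23 = 8388608
Usable = total - 2 (network and broadcast)
Usable hosts: 8388606


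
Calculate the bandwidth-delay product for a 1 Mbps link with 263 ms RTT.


BDP = bandwidth * RTT
= 1 Mbps * 263 ms
= 1 * 1e6 * 263 / 1000 bits
= 263000 bits
= 32875 bytes
= 32.1045 KB
BDP = 263000 bits (32875 bytes)


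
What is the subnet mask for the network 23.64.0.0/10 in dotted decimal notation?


/10 means 10 network bits, 22 host bits
Binary: 11111111110000000000000000000000
Mask: 255.192.0.0


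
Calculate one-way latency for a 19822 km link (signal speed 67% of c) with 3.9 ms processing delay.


Speed = 0.67 * 3e5 km/s = 201000 km/s
Propagation delay = 19822 / 201000 = 0.0986 s = 98.6169 ms
Processing delay = 3.9 ms
Total one-way latency = 102.5169 ms


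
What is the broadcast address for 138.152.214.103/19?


Network: 138.152.192.0/19
Host bits = 13
Set all host bits to 1:
Broadcast: 138.152.223.255


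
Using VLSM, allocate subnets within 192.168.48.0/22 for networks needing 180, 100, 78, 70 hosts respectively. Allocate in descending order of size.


180 hosts -> /24 (254 usable): 192.168.48.0/24
100 hosts -> /25 (126 usable): 192.168.49.0/25
78 hosts -> /25 (126 usable): 192.168.49.128/25
70 hosts -> /25 (126 usable): 192.168.50.0/25
Allocation: 192.168.48.0/24 (180 hosts, 254 usable); 192.168.49.0/25 (100 hosts, 126 usable); 192.168.49.128/25 (78 hosts, 126 usable); 192.168.50.0/25 (70 hosts, 126 usable)


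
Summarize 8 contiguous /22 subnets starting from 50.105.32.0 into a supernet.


Original prefix: /22
Number of subnets: 8 = 2^3
New prefix = 22 - 3 = 19
Supernet: 50.105.32.0/19


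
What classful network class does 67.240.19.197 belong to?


First octet: 67
Binary: 01000011
0xxxxxxx -> Class A (1-126)
Class A, default mask 255.0.0.0 (/8)


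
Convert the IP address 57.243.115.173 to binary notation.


57 = 00111001
243 = 11110011
115 = 01110011
173 = 10101101
Binary: 00111001.11110011.01110011.10101101


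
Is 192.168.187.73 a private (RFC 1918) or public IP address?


RFC 1918 private ranges:
  10.0.0.0/8 (10.0.0.0 - 10.255.255.255)
  172.16.0.0/12 (172.16.0.0 - 172.31.255.255)
  192.168.0.0/16 (192.168.0.0 - 192.168.255.255)
Private (in 192.168.0.0/16)


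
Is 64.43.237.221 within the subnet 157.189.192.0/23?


Subnet network: 157.189.192.0
Test IP AND mask: 64.43.236.0
No, 64.43.237.221 is not in 157.189.192.0/23


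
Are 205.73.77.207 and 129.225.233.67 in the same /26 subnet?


Mask: 255.255.255.192
205.73.77.207 AND mask = 205.73.77.192
129.225.233.67 AND mask = 129.225.233.64
No, different subnets (205.73.77.192 vs 129.225.233.64)


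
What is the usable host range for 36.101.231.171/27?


Network: 36.101.231.160
Broadcast: 36.101.231.191
First usable = network + 1
Last usable = broadcast - 1
Range: 36.101.231.161 to 36.101.231.190


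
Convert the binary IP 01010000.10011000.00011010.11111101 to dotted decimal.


01010000 = 80
10011000 = 152
00011010 = 26
11111101 = 253
IP: 80.152.26.253


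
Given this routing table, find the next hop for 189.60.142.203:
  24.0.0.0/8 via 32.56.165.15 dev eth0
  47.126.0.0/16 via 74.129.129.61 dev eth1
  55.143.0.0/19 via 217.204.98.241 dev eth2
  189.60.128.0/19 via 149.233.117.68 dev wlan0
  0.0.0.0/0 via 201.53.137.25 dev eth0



Longest prefix match for 189.60.142.203:
  /8 24.0.0.0: no
  /16 47.126.0.0: no
  /19 55.143.0.0: no
  /19 189.60.128.0: MATCH
  /0 0.0.0.0: MATCH
Selected: next-hop 149.233.117.68 via wlan0 (matched /19)


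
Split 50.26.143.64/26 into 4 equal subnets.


New prefix = 26 + 2 = 28
Each subnet has 16 addresses
  50.26.143.64/28
  50.26.143.80/28
  50.26.143.96/28
  50.26.143.112/28
Subnets: 50.26.143.64/28, 50.26.143.80/28, 50.26.143.96/28, 50.26.143.112/28


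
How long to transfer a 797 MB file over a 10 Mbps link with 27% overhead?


Effective throughput = 10 * (1 - 27/100) = 7.3 Mbps
File size in Mb = 797 * 8 = 6376 Mb
Time = 6376 / 7.3
Time = 873.4247 seconds


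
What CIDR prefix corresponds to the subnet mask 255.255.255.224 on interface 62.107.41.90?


Binary: 11111111.11111111.11111111.11100000
Count leading 1s
Prefix: /27


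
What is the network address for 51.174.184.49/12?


IP:   00110011.10101110.10111000.00110001
Mask: 11111111.11110000.00000000.00000000
AND operation:
Net:  00110011.10100000.00000000.00000000
Network: 51.160.0.0/12


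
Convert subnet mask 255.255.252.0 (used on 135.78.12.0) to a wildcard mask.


Subnet mask: 255.255.252.0
Wildcard = 255.255.255.255 - subnet mask
255 - 255 = 0
255 - 255 = 0
255 - 252 = 3
255 - 0 = 255
Wildcard: 0.0.3.255


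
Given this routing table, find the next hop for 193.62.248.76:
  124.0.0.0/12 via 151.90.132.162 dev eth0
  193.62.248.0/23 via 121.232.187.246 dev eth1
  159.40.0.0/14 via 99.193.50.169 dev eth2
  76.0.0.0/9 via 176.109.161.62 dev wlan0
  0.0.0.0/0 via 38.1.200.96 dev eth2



Longest prefix match for 193.62.248.76:
  /12 124.0.0.0: no
  /23 193.62.248.0: MATCH
  /14 159.40.0.0: no
  /9 76.0.0.0: no
  /0 0.0.0.0: MATCH
Selected: next-hop 121.232.187.246 via eth1 (matched /23)


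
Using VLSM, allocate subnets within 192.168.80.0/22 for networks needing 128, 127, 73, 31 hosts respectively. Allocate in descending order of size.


128 hosts -> /24 (254 usable): 192.168.80.0/24
127 hosts -> /24 (254 usable): 192.168.81.0/24
73 hosts -> /25 (126 usable): 192.168.82.0/25
31 hosts -> /26 (62 usable): 192.168.82.128/26
Allocation: 192.168.80.0/24 (128 hosts, 254 usable); 192.168.81.0/24 (127 hosts, 254 usable); 192.168.82.0/25 (73 hosts, 126 usable); 192.168.82.128/26 (31 hosts, 62 usable)


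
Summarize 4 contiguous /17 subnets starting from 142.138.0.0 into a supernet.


Original prefix: /17
Number of subnets: 4 = 2^2
New prefix = 17 - 2 = 15
Supernet: 142.138.0.0/15


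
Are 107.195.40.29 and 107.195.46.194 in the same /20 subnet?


Mask: 255.255.240.0
107.195.40.29 AND mask = 107.195.32.0
107.195.46.194 AND mask = 107.195.32.0
Yes, same subnet (107.195.32.0)


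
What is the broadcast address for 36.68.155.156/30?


Network: 36.68.155.156/30
Host bits = 2
Set all host bits to 1:
Broadcast: 36.68.155.159


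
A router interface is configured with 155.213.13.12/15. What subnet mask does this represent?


/15 means 15 network bits, 17 host bits
Binary: 11111111111111100000000000000000
Mask: 255.254.0.0


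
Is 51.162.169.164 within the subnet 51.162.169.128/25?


Subnet network: 51.162.169.128
Test IP AND mask: 51.162.169.128
Yes, 51.162.169.164 is in 51.162.169.128/25


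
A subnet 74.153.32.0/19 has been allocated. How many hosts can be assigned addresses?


Host bits = 32 - 19 = 13
Total addresses = 2^13 = 8192
Usable = total - 2 (network and broadcast)
Usable hosts: 8190


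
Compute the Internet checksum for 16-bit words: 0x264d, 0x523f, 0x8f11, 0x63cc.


Sum all words (with carry folding):
+ 0x264d = 0x264d
+ 0x523f = 0x788c
+ 0x8f11 = 0x079e
+ 0x63cc = 0x6b6a
One's complement: ~0x6b6a
Checksum = 0x9495


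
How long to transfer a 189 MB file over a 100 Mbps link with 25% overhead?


Effective throughput = 100 * (1 - 25/100) = 75 Mbps
File size in Mb = 189 * 8 = 1512 Mb
Time = 1512 / 75
Time = 20.16 seconds


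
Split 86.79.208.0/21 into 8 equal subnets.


New prefix = 21 + 3 = 24
Each subnet has 256 addresses
  86.79.208.0/24
  86.79.209.0/24
  86.79.210.0/24
  86.79.211.0/24
  86.79.212.0/24
  86.79.213.0/24
  86.79.214.0/24
  86.79.215.0/24
Subnets: 86.79.208.0/24, 86.79.209.0/24, 86.79.210.0/24, 86.79.211.0/24, 86.79.212.0/24, 86.79.213.0/24, 86.79.214.0/24, 86.79.215.0/24


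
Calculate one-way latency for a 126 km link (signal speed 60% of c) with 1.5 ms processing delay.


Speed = 0.6 * 3e5 km/s = 180000 km/s
Propagation delay = 126 / 180000 = 0.0007 s = 0.7 ms
Processing delay = 1.5 ms
Total one-way latency = 2.2 ms


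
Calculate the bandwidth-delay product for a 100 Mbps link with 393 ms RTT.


BDP = bandwidth * RTT
= 100 Mbps * 393 ms
= 100 * 1e6 * 393 / 1000 bits
= 39300000 bits
= 4912500 bytes
= 4797.3633 KB
BDP = 39300000 bits (4912500 bytes)


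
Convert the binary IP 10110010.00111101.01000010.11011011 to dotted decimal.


10110010 = 178
00111101 = 61
01000010 = 66
11011011 = 219
IP: 178.61.66.219


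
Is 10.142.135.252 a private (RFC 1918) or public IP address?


RFC 1918 private ranges:
  10.0.0.0/8 (10.0.0.0 - 10.255.255.255)
  172.16.0.0/12 (172.16.0.0 - 172.31.255.255)
  192.168.0.0/16 (192.168.0.0 - 192.168.255.255)
Private (in 10.0.0.0/8)


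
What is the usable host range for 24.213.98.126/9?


Network: 24.128.0.0
Broadcast: 24.255.255.255
First usable = network + 1
Last usable = broadcast - 1
Range: 24.128.0.1 to 24.255.255.254


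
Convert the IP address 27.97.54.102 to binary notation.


27 = 00011011
97 = 01100001
54 = 00110110
102 = 01100110
Binary: 00011011.01100001.00110110.01100110


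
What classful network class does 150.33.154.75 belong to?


First octet: 150
Binary: 10010110
10xxxxxx -> Class B (128-191)
Class B, default mask 255.255.0.0 (/16)


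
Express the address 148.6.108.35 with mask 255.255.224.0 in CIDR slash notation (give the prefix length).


Binary: 11111111.11111111.11100000.00000000
Count leading 1s
Prefix: /19


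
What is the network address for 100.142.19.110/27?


IP:   01100100.10001110.00010011.01101110
Mask: 11111111.11111111.11111111.11100000
AND operation:
Net:  01100100.10001110.00010011.01100000
Network: 100.142.19.96/27


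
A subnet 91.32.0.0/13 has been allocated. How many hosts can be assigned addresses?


Host bits = 32 - 13 = 19
Total addresses = 2^19 = 524288
Usable = total - 2 (network and broadcast)
Usable hosts: 524286


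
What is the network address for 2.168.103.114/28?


IP:   00000010.10101000.01100111.01110010
Mask: 11111111.11111111.11111111.11110000
AND operation:
Net:  00000010.10101000.01100111.01110000
Network: 2.168.103.112/28


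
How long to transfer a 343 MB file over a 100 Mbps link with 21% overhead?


Effective throughput = 100 * (1 - 21/100) = 79 Mbps
File size in Mb = 343 * 8 = 2744 Mb
Time = 2744 / 79
Time = 34.7342 seconds


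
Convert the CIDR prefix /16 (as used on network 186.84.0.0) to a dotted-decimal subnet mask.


/16 means 16 network bits, 16 host bits
Binary: 11111111111111110000000000000000
Mask: 255.255.0.0


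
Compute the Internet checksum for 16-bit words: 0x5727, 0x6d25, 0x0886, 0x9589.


Sum all words (with carry folding):
+ 0x5727 = 0x5727
+ 0x6d25 = 0xc44c
+ 0x0886 = 0xccd2
+ 0x9589 = 0x625c
One's complement: ~0x625c
Checksum = 0x9da3


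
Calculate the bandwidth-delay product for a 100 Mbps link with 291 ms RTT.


BDP = bandwidth * RTT
= 100 Mbps * 291 ms
= 100 * 1e6 * 291 / 1000 bits
= 29100000 bits
= 3637500 bytes
= 3552.2461 KB
BDP = 29100000 bits (3637500 bytes)


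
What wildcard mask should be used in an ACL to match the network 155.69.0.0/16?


Subnet mask: 255.255.0.0
Wildcard = 255.255.255.255 - subnet mask
255 - 255 = 0
255 - 255 = 0
255 - 0 = 255
255 - 0 = 255
Wildcard: 0.0.255.255


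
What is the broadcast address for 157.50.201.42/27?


Network: 157.50.201.32/27
Host bits = 5
Set all host bits to 1:
Broadcast: 157.50.201.63


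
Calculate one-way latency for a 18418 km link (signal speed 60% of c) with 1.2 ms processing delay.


Speed = 0.6 * 3e5 km/s = 180000 km/s
Propagation delay = 18418 / 180000 = 0.1023 s = 102.3222 ms
Processing delay = 1.2 ms
Total one-way latency = 103.5222 ms


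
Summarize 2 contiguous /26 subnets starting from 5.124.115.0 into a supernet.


Original prefix: /26
Number of subnets: 2 = 2^1
New prefix = 26 - 1 = 25
Supernet: 5.124.115.0/25


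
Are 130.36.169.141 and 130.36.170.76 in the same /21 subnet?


Mask: 255.255.248.0
130.36.169.141 AND mask = 130.36.168.0
130.36.170.76 AND mask = 130.36.168.0
Yes, same subnet (130.36.168.0)


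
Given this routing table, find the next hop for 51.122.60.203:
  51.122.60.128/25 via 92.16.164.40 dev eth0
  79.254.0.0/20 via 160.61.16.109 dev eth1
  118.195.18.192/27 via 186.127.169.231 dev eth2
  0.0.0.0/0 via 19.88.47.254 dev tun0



Longest prefix match for 51.122.60.203:
  /25 51.122.60.128: MATCH
  /20 79.254.0.0: no
  /27 118.195.18.192: no
  /0 0.0.0.0: MATCH
Selected: next-hop 92.16.164.40 via eth0 (matched /25)


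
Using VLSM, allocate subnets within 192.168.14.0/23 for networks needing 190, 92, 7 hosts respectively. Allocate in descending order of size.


190 hosts -> /24 (254 usable): 192.168.14.0/24
92 hosts -> /25 (126 usable): 192.168.15.0/25
7 hosts -> /28 (14 usable): 192.168.15.128/28
Allocation: 192.168.14.0/24 (190 hosts, 254 usable); 192.168.15.0/25 (92 hosts, 126 usable); 192.168.15.128/28 (7 hosts, 14 usable)


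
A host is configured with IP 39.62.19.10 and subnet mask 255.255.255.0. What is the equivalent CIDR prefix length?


Binary: 11111111.11111111.11111111.00000000
Count leading 1s
Prefix: /24


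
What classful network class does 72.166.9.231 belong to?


First octet: 72
Binary: 01001000
0xxxxxxx -> Class A (1-126)
Class A, default mask 255.0.0.0 (/8)


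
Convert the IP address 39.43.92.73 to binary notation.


39 = 00100111
43 = 00101011
92 = 01011100
73 = 01001001
Binary: 00100111.00101011.01011100.01001001


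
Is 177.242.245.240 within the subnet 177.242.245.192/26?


Subnet network: 177.242.245.192
Test IP AND mask: 177.242.245.192
Yes, 177.242.245.240 is in 177.242.245.192/26


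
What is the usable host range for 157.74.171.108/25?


Network: 157.74.171.0
Broadcast: 157.74.171.127
First usable = network + 1
Last usable = broadcast - 1
Range: 157.74.171.1 to 157.74.171.126


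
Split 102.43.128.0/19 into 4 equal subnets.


New prefix = 19 + 2 = 21
Each subnet has 2048 addresses
  102.43.128.0/21
  102.43.136.0/21
  102.43.144.0/21
  102.43.152.0/21
Subnets: 102.43.128.0/21, 102.43.136.0/21, 102.43.144.0/21, 102.43.152.0/21


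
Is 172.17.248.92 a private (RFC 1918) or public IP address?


RFC 1918 private ranges:
  10.0.0.0/8 (10.0.0.0 - 10.255.255.255)
  172.16.0.0/12 (172.16.0.0 - 172.31.255.255)
  192.168.0.0/16 (192.168.0.0 - 192.168.255.255)
Private (in 172.16.0.0/12)


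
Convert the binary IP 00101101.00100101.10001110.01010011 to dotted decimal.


00101101 = 45
00100101 = 37
10001110 = 142
01010011 = 83
IP: 45.37.142.83


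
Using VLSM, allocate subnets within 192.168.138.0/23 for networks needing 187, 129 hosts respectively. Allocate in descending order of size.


187 hosts -> /24 (254 usable): 192.168.138.0/24
129 hosts -> /24 (254 usable): 192.168.139.0/24
Allocation: 192.168.138.0/24 (187 hosts, 254 usable); 192.168.139.0/24 (129 hosts, 254 usable)


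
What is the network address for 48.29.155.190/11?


IP:   00110000.00011101.10011011.10111110
Mask: 11111111.11100000.00000000.00000000
AND operation:
Net:  00110000.00000000.00000000.00000000
Network: 48.0.0.0/11


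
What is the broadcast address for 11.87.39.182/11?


Network: 11.64.0.0/11
Host bits = 21
Set all host bits to 1:
Broadcast: 11.95.255.255


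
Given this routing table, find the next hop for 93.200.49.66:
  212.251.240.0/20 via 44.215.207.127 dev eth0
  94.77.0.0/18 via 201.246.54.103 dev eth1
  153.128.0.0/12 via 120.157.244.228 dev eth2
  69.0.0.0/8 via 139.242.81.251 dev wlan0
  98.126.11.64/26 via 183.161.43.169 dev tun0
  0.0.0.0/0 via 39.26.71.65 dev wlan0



Longest prefix match for 93.200.49.66:
  /20 212.251.240.0: no
  /18 94.77.0.0: no
  /12 153.128.0.0: no
  /8 69.0.0.0: no
  /26 98.126.11.64: no
  /0 0.0.0.0: MATCH
Selected: next-hop 39.26.71.65 via wlan0 (matched /0)


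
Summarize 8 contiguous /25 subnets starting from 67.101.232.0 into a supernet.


Original prefix: /25
Number of subnets: 8 = 2^3
New prefix = 25 - 3 = 22
Supernet: 67.101.232.0/22


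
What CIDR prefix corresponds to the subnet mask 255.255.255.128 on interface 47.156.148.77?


Binary: 11111111.11111111.11111111.10000000
Count leading 1s
Prefix: /25


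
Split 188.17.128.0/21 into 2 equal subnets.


New prefix = 21 + 1 = 22
Each subnet has 1024 addresses
  188.17.128.0/22
  188.17.132.0/22
Subnets: 188.17.128.0/22, 188.17.132.0/22


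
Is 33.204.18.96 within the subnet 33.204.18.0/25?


Subnet network: 33.204.18.0
Test IP AND mask: 33.204.18.0
Yes, 33.204.18.96 is in 33.204.18.0/25


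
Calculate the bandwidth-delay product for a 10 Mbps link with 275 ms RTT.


BDP = bandwidth * RTT
= 10 Mbps * 275 ms
= 10 * 1e6 * 275 / 1000 bits
= 2750000 bits
= 343750 bytes
= 335.6934 KB
BDP = 2750000 bits (343750 bytes)


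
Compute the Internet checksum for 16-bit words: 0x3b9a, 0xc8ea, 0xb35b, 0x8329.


Sum all words (with carry folding):
+ 0x3b9a = 0x3b9a
+ 0xc8ea = 0x0485
+ 0xb35b = 0xb7e0
+ 0x8329 = 0x3b0a
One's complement: ~0x3b0a
Checksum = 0xc4f5


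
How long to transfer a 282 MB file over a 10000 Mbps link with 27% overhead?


Effective throughput = 10000 * (1 - 27/100) = 7300 Mbps
File size in Mb = 282 * 8 = 2256 Mb
Time = 2256 / 7300
Time = 0.309 seconds


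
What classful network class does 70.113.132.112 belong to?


First octet: 70
Binary: 01000110
0xxxxxxx -> Class A (1-126)
Class A, default mask 255.0.0.0 (/8)


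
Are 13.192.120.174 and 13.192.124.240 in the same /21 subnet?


Mask: 255.255.248.0
13.192.120.174 AND mask = 13.192.120.0
13.192.124.240 AND mask = 13.192.120.0
Yes, same subnet (13.192.120.0)


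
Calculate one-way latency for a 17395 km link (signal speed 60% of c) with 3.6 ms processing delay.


Speed = 0.6 * 3e5 km/s = 180000 km/s
Propagation delay = 17395 / 180000 = 0.0966 s = 96.6389 ms
Processing delay = 3.6 ms
Total one-way latency = 100.2389 ms


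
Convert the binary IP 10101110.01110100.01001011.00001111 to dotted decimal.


10101110 = 174
01110100 = 116
01001011 = 75
00001111 = 15
IP: 174.116.75.15


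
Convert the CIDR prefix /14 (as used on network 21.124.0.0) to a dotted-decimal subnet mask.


/14 means 14 network bits, 18 host bits
Binary: 11111111111111000000000000000000
Mask: 255.252.0.0


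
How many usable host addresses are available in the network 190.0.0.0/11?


Host bits = 32 - 11 = 21
Total addresses = 2^21 = 2097152
Usable = total - 2 (network and broadcast)
Usable hosts: 2097150


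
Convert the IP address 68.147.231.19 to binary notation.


68 = 01000100
147 = 10010011
231 = 11100111
19 = 00010011
Binary: 01000100.10010011.11100111.00010011


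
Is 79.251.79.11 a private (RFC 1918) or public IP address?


RFC 1918 private ranges:
  10.0.0.0/8 (10.0.0.0 - 10.255.255.255)
  172.16.0.0/12 (172.16.0.0 - 172.31.255.255)
  192.168.0.0/16 (192.168.0.0 - 192.168.255.255)
Public (not in any RFC 1918 range)


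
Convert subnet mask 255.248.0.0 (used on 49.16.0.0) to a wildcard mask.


Subnet mask: 255.248.0.0
Wildcard = 255.255.255.255 - subnet mask
255 - 255 = 0
255 - 248 = 7
255 - 0 = 255
255 - 0 = 255
Wildcard: 0.7.255.255


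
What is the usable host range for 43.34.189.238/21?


Network: 43.34.184.0
Broadcast: 43.34.191.255
First usable = network + 1
Last usable = broadcast - 1
Range: 43.34.184.1 to 43.34.191.254


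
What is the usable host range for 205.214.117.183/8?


Network: 205.0.0.0
Broadcast: 205.255.255.255
First usable = network + 1
Last usable = broadcast - 1
Range: 205.0.0.1 to 205.255.255.254


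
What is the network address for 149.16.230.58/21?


IP:   10010101.00010000.11100110.00111010
Mask: 11111111.11111111.11111000.00000000
AND operation:
Net:  10010101.00010000.11100000.00000000
Network: 149.16.224.0/21


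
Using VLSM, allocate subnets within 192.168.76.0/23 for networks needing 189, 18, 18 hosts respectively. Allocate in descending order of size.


189 hosts -> /24 (254 usable): 192.168.76.0/24
18 hosts -> /27 (30 usable): 192.168.77.0/27
18 hosts -> /27 (30 usable): 192.168.77.32/27
Allocation: 192.168.76.0/24 (189 hosts, 254 usable); 192.168.77.0/27 (18 hosts, 30 usable); 192.168.77.32/27 (18 hosts, 30 usable)


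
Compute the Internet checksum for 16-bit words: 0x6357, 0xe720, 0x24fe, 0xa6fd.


Sum all words (with carry folding):
+ 0x6357 = 0x6357
+ 0xe720 = 0x4a78
+ 0x24fe = 0x6f76
+ 0xa6fd = 0x1674
One's complement: ~0x1674
Checksum = 0xe98b


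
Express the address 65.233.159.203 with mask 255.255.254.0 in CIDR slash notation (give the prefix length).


Binary: 11111111.11111111.11111110.00000000
Count leading 1s
Prefix: /23


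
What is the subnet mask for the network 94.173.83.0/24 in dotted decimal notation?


/24 means 24 network bits, 8 host bits
Binary: 11111111111111111111111100000000
Mask: 255.255.255.0


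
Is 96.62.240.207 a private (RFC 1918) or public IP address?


RFC 1918 private ranges:
  10.0.0.0/8 (10.0.0.0 - 10.255.255.255)
  172.16.0.0/12 (172.16.0.0 - 172.31.255.255)
  192.168.0.0/16 (192.168.0.0 - 192.168.255.255)
Public (not in any RFC 1918 range)


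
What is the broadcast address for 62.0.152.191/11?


Network: 62.0.0.0/11
Host bits = 21
Set all host bits to 1:
Broadcast: 62.31.255.255


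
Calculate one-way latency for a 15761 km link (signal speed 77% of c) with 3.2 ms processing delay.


Speed = 0.77 * 3e5 km/s = 231000 km/s
Propagation delay = 15761 / 231000 = 0.0682 s = 68.2294 ms
Processing delay = 3.2 ms
Total one-way latency = 71.4294 ms


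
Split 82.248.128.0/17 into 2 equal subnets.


New prefix = 17 + 1 = 18
Each subnet has 16384 addresses
  82.248.128.0/18
  82.248.192.0/18
Subnets: 82.248.128.0/18, 82.248.192.0/18


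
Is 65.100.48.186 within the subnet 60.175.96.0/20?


Subnet network: 60.175.96.0
Test IP AND mask: 65.100.48.0
No, 65.100.48.186 is not in 60.175.96.0/20


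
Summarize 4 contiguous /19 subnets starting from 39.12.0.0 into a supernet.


Original prefix: /19
Number of subnets: 4 = 2^2
New prefix = 19 - 2 = 17
Supernet: 39.12.0.0/17


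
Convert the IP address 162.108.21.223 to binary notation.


162 = 10100010
108 = 01101100
21 = 00010101
223 = 11011111
Binary: 10100010.01101100.00010101.11011111


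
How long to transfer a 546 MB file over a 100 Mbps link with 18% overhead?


Effective throughput = 100 * (1 - 18/100) = 82 Mbps
File size in Mb = 546 * 8 = 4368 Mb
Time = 4368 / 82
Time = 53.2683 seconds


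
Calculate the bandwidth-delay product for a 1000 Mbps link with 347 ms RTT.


BDP = bandwidth * RTT
= 1000 Mbps * 347 ms
= 1000 * 1e6 * 347 / 1000 bits
= 347000000 bits
= 43375000 bytes
= 42358.3984 KB
BDP = 347000000 bits (43375000 bytes)


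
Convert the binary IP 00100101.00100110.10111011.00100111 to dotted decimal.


00100101 = 37
00100110 = 38
10111011 = 187
00100111 = 39
IP: 37.38.187.39


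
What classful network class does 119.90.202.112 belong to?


First octet: 119
Binary: 01110111
0xxxxxxx -> Class A (1-126)
Class A, default mask 255.0.0.0 (/8)


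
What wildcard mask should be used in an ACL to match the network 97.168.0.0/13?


Subnet mask: 255.248.0.0
Wildcard = 255.255.255.255 - subnet mask
255 - 255 = 0
255 - 248 = 7
255 - 0 = 255
255 - 0 = 255
Wildcard: 0.7.255.255
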